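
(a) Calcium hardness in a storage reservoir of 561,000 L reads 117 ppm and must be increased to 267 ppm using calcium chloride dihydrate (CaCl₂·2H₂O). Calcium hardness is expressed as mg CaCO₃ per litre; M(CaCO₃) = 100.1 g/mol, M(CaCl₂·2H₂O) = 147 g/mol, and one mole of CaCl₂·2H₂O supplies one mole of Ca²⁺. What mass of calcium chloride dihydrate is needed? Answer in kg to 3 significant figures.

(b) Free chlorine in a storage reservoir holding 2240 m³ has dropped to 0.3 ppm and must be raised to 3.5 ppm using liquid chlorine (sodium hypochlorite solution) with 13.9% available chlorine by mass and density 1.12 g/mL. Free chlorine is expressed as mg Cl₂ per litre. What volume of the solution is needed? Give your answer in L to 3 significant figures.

(a) 124 kg; (b) 46.0 L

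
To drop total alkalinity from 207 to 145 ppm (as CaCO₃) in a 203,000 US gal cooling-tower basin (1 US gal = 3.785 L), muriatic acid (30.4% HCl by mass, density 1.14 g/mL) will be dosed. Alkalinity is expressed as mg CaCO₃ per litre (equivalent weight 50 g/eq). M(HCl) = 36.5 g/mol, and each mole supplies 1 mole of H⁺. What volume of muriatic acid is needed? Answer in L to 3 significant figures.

100 L

Volume: 203,000 US gal × 3.785 L/gal = 768,355 L.
Alkalinity to neutralize: (207 − 145) = 62 mg/L as CaCO₃ × 768,355 L = 47,640 g as CaCO₃.
Equivalents of H⁺ required: 47,640 ÷ 50 g/eq = 952.8 eq = 952.8 mol HCl.
Mass of HCl: 952.8 × 36.5 = 34,780 g.
Mass of 30.4% solution: 34,780 / 0.304 = 114,400 g.
Volume: 114,400 g ÷ 1.14 g/mL = 100,300 mL.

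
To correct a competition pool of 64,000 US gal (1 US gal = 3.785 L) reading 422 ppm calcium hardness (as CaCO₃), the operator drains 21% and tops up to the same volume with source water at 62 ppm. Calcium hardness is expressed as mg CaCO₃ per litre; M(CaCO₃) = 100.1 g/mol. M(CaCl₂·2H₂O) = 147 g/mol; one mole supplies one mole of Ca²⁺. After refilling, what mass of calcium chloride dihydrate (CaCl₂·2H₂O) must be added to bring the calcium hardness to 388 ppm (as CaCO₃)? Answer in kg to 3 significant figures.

14.8 kg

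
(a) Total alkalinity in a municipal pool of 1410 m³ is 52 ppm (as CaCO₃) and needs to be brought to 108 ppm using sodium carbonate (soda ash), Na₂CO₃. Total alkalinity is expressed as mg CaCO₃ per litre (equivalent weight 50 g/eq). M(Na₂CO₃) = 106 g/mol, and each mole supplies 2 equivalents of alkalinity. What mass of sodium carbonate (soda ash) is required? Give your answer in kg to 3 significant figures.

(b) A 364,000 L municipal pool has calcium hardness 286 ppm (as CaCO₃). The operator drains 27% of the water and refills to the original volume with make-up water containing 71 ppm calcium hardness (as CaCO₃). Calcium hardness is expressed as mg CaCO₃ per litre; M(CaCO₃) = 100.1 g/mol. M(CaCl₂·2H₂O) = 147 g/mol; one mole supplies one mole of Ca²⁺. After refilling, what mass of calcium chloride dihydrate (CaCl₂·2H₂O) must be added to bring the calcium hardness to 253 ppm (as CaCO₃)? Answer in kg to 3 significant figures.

(a) Volume: 1410 m³ = 1,410,000 L.
(a) Alkalinity to add: (108 − 52) = 56 mg/L as CaCO₃ × 1,410,000 L = 78,960 g as CaCO₃.
(a) Equivalents: 78,960 g ÷ 50 g/eq = 1579 eq.
(a) Each mole of Na₂CO₃ supplies 2 eq, so 1579 / 2 = 789.6 mol.
(a) Mass: 789.6 mol × 106 g/mol = 83,700 g.

(b) After draining 27% and refilling: 286 × 0.73 + 71 × 0.27 = 227.95 ppm.
(b) Deficit to target: 253 − 227.95 = 25.05 mg/L.
(b) As CaCO₃: 25.05 mg/L × 364,000 L = 9118 g; ÷ 100.1 = 91.09 mol Ca²⁺.
(b) Mass: 91.09 × 147 = 13,390 g.

(a) 83.7 kg; (b) 13.4 kg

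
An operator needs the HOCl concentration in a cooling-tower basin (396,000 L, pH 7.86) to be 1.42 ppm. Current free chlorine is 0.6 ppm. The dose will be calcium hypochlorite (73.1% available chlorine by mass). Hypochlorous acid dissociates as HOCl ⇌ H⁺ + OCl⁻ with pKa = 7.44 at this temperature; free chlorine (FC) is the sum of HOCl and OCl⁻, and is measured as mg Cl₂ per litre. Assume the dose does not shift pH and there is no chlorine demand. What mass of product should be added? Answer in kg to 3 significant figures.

2.47 kg

[OCl⁻]/[HOCl] = 10^(pH − pKa) = 10^(7.86 − 7.44) = 2.63; fraction as HOCl = 1/(1 + 2.63) = 0.2755.
Free chlorine required for 1.42 ppm HOCl: 1.42 / 0.2755 = 5.155 ppm.
FC to add: 5.155 − 0.6 = 4.555 mg/L as Cl₂.
Cl₂ equivalent: 4.555 mg/L × 396,000 L = 1804 g.
Product at 73.1% available Cl: 1804 / 0.731 = 2468 g.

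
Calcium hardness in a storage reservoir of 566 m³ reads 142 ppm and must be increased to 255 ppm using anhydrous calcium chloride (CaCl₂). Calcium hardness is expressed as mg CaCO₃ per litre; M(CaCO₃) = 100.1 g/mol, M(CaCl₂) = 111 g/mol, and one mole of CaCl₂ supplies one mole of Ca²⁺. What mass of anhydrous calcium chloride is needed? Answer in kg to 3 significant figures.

Volume: 566 m³ = 566,000 L.
Hardness to add: (255 − 142) = 113 mg/L as CaCO₃ × 566,000 L = 63,960 g as CaCO₃.
Moles of Ca²⁺ (1 mol Ca²⁺ ≡ 1 mol CaCO₃): 63,960 / 100.1 g/mol = 638.9 mol.
Mass of CaCl₂: 638.9 × 111 = 70,920 g.

70.9 kg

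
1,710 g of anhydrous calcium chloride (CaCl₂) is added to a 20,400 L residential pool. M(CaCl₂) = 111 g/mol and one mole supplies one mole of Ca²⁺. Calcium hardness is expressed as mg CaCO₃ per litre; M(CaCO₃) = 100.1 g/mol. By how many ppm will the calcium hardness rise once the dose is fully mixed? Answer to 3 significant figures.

Moles of Ca²⁺: 1,710 g ÷ 111 g/mol = 15.41 mol.
As CaCO₃: 15.41 mol × 100.1 g/mol = 1542 g.
Rise: 1542 g / 20,400 L × 1000 = 75.59 mg/L.

75.6 ppm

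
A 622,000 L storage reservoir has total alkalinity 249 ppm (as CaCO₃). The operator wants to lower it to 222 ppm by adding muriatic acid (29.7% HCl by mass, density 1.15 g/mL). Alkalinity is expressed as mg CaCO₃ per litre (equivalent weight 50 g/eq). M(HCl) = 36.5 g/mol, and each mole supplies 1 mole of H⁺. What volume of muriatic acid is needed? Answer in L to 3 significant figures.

35.9 L

Alkalinity to neutralize: (249 − 222) = 27 mg/L as CaCO₃ × 622,000 L = 16,790 g as CaCO₃.
Equivalents of H⁺ required: 16,790 ÷ 50 g/eq = 335.9 eq = 335.9 mol HCl.
Mass of HCl: 335.9 × 36.5 = 12,260 g.
Mass of 29.7% solution: 12,260 / 0.297 = 41,280 g.
Volume: 41,280 g ÷ 1.15 g/mL = 35,890 mL.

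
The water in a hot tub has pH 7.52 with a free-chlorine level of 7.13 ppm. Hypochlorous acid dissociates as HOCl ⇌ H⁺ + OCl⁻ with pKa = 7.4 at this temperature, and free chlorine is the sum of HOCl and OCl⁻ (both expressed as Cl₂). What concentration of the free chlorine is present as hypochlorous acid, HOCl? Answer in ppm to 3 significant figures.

3.08 ppm

[OCl⁻]/[HOCl] = 10^(pH − pKa) = 10^(7.52 − 7.4) = 10^0.12 = 1.318.
Fraction as HOCl = 1 / (1 + 1.318) = 0.4314.
HOCl = 0.4314 × 7.13 ppm = 3.076 ppm.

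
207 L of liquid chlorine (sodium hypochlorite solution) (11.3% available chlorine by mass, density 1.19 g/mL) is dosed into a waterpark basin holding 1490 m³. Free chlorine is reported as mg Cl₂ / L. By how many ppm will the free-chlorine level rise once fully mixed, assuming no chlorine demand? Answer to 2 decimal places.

Volume: 1490 m³ = 1,490,000 L.
Mass of solution: 207 L × 1000 mL/L × 1.19 g/mL = 246,300 g.
Available chlorine delivered: 246,300 g × 0.113 = 27,840 g as Cl₂.
Concentration rise: 27,840 g / 1,490,000 L = 18.68 mg/L = 18.68 ppm.

18.68 ppm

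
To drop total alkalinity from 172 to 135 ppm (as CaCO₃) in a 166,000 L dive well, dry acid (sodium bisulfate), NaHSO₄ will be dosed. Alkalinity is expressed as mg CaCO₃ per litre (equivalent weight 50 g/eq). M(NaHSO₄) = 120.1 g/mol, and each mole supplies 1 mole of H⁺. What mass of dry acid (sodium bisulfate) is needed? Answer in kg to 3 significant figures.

14.8 kg

Alkalinity to neutralize: (172 − 135) = 37 mg/L as CaCO₃ × 166,000 L = 6142 g as CaCO₃.
Equivalents of H⁺ required: 6142 ÷ 50 g/eq = 122.8 eq = 122.8 mol NaHSO₄.
Mass of NaHSO₄: 122.8 × 120.1 = 14,750 g.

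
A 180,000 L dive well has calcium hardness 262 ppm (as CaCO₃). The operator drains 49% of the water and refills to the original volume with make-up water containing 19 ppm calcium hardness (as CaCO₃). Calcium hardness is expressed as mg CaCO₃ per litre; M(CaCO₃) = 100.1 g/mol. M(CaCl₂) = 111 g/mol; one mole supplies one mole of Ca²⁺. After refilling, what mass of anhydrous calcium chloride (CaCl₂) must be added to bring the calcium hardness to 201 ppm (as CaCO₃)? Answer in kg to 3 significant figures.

After draining 49% and refilling: 262 × 0.51 + 19 × 0.49 = 142.93 ppm.
Deficit to target: 201 − 142.93 = 58.07 mg/L.
As CaCO₃: 58.07 mg/L × 180,000 L = 10,450 g; ÷ 100.1 = 104.4 mol Ca²⁺.
Mass: 104.4 × 111 = 11,590 g.

11.6 kg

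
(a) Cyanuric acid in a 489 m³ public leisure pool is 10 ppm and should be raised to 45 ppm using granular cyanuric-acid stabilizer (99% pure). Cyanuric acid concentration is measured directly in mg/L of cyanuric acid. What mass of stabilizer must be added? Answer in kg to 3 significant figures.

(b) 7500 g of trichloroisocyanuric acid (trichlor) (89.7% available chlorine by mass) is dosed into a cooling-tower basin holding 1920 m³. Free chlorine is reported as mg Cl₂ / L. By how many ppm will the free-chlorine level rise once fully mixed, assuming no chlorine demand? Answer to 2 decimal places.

(a) Volume: 489 m³ = 489,000 L.
(a) CYA to add: (45 − 10) = 35 mg/L × 489,000 L = 17,120 g cyanuric acid.
(a) At 99% purity: 17,120 / 0.99 = 17,290 g product.

(b) Volume: 1920 m³ = 1,920,000 L.
(b) Available chlorine delivered: 7500 g × 0.897 = 6728 g as Cl₂.
(b) Concentration rise: 6728 g / 1,920,000 L = 3.504 mg/L = 3.50 ppm.

(a) 17.3 kg; (b) 3.50 ppm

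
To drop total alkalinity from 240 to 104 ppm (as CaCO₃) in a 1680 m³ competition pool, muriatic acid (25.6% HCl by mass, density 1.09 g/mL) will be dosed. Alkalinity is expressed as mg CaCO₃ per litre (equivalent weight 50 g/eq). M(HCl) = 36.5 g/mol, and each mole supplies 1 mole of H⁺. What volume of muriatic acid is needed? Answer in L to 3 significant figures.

Volume: 1680 m³ = 1,680,000 L.
Alkalinity to neutralize: (240 − 104) = 136 mg/L as CaCO₃ × 1,680,000 L = 228,500 g as CaCO₃.
Equivalents of H⁺ required: 228,500 ÷ 50 g/eq = 4570 eq = 4570 mol HCl.
Mass of HCl: 4570 × 36.5 = 166,800 g.
Mass of 25.6% solution: 166,800 / 0.256 = 651,500 g.
Volume: 651,500 g ÷ 1.09 g/mL = 597,700 mL.

598 L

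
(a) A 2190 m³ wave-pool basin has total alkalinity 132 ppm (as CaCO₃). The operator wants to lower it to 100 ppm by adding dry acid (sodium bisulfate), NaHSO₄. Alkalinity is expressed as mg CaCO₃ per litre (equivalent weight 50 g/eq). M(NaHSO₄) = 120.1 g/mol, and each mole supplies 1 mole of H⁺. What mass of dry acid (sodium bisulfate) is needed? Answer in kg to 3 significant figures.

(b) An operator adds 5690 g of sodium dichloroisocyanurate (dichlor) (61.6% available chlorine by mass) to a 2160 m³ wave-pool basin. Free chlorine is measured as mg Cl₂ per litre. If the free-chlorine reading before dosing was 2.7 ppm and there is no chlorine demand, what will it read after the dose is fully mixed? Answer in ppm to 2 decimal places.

(a) 168 kg; (b) 4.32 ppm

(a) Volume: 2190 m³ = 2,190,000 L.
(a) Alkalinity to neutralize: (132 − 100) = 32 mg/L as CaCO₃ × 2,190,000 L = 70,080 g as CaCO₃.
(a) Equivalents of H⁺ required: 70,080 ÷ 50 g/eq = 1402 eq = 1402 mol NaHSO₄.
(a) Mass of NaHSO₄: 1402 × 120.1 = 168,300 g.

(b) Volume: 2160 m³ = 2,160,000 L.
(b) Available chlorine delivered: 5690 g × 0.616 = 3505 g as Cl₂.
(b) Concentration rise: 3505 g / 2,160,000 L = 1.623 mg/L = 1.62 ppm.
(b) Final FC: 2.7 + 1.62 = 4.32 ppm.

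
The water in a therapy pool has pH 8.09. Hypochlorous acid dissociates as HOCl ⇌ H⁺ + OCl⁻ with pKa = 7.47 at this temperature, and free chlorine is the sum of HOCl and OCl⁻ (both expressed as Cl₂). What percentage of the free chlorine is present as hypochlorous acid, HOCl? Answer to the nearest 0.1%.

[OCl⁻]/[HOCl] = 10^(pH − pKa) = 10^(8.09 − 7.47) = 10^0.62 = 4.169.
Fraction as HOCl = 1 / (1 + 4.169) = 0.1935.

19.3%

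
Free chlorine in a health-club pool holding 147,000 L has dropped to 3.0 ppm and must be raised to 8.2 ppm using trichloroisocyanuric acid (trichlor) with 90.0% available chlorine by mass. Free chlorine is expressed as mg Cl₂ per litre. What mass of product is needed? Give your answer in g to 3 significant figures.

Chlorine deficit: 8.2 − 3.0 = 5.2 ppm = 5.2 mg/L as Cl₂.
Cl₂ equivalent needed: 5.2 mg/L × 147,000 L = 764,400 mg = 764.4 g.
Product at 90.0% available chlorine: 764.4 / 0.9 = 849.3 g.

849 g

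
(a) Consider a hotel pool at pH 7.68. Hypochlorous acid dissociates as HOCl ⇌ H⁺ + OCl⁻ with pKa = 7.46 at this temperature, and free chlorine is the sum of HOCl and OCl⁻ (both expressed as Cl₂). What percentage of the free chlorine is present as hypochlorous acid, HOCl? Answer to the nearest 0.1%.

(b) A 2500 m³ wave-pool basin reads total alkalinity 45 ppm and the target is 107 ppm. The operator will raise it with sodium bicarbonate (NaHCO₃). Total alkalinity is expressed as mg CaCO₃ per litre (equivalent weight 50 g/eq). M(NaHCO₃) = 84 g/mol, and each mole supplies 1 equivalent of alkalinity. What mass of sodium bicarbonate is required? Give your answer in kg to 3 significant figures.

(a) 37.6%; (b) 260 kg

(a) [OCl⁻]/[HOCl] = 10^(pH − pKa) = 10^(7.68 − 7.46) = 10^0.22 = 1.66.
(a) Fraction as HOCl = 1 / (1 + 1.66) = 0.376.

(b) Volume: 2500 m³ = 2,500,000 L.
(b) Alkalinity to add: (107 − 45) = 62 mg/L as CaCO₃ × 2,500,000 L = 155,000 g as CaCO₃.
(b) Equivalents: 155,000 g ÷ 50 g/eq = 3100 eq.
(b) NaHCO₃ supplies 1 eq per mole → 3100 mol.
(b) Mass: 3100 mol × 84 g/mol = 260,400 g.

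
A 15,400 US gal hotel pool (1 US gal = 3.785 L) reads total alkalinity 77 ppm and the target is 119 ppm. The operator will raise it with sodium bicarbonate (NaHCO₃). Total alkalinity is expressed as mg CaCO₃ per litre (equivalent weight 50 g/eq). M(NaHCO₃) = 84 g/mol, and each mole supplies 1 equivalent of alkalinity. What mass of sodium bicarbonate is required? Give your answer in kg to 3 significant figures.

4.11 kg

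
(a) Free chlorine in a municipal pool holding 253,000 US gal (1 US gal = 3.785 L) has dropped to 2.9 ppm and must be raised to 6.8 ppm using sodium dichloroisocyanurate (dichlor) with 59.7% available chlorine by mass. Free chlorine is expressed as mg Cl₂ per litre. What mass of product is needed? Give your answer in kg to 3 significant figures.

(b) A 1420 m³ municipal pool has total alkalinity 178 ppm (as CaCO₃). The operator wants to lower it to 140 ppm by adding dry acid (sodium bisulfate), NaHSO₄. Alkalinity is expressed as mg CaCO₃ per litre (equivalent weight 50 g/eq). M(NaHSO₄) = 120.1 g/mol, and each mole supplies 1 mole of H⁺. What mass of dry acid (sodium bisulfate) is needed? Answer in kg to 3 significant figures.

(a) Volume: 253,000 US gal × 3.785 L/gal = 957,605 L.
(a) Chlorine deficit: 6.8 − 2.9 = 3.9 ppm = 3.9 mg/L as Cl₂.
(a) Cl₂ equivalent needed: 3.9 mg/L × 957,605 L = 3,735,000 mg = 3735 g.
(a) Product at 59.7% available chlorine: 3735 / 0.597 = 6256 g.

(b) Volume: 1420 m³ = 1,420,000 L.
(b) Alkalinity to neutralize: (178 − 140) = 38 mg/L as CaCO₃ × 1,420,000 L = 53,960 g as CaCO₃.
(b) Equivalents of H⁺ required: 53,960 ÷ 50 g/eq = 1079 eq = 1079 mol NaHSO₄.
(b) Mass of NaHSO₄: 1079 × 120.1 = 129,600 g.

(a) 6.26 kg; (b) 130 kg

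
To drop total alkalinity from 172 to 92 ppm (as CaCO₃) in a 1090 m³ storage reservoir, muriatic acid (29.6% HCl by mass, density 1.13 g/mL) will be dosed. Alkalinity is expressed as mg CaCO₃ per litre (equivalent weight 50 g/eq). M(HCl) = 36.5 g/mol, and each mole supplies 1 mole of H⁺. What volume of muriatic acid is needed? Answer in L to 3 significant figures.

Volume: 1090 m³ = 1,090,000 L.
Alkalinity to neutralize: (172 − 92) = 80 mg/L as CaCO₃ × 1,090,000 L = 87,200 g as CaCO₃.
Equivalents of H⁺ required: 87,200 ÷ 50 g/eq = 1744 eq = 1744 mol HCl.
Mass of HCl: 1744 × 36.5 = 63,660 g.
Mass of 29.6% solution: 63,660 / 0.296 = 215,100 g.
Volume: 215,100 g ÷ 1.13 g/mL = 190,300 mL.

190 L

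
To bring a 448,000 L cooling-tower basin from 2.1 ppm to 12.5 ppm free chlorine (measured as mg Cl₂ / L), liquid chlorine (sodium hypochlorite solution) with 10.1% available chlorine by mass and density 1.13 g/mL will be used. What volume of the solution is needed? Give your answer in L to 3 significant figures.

40.8 L

Chlorine deficit: 12.5 − 2.1 = 10.4 ppm = 10.4 mg/L as Cl₂.
Cl₂ equivalent needed: 10.4 mg/L × 448,000 L = 4,659,000 mg = 4659 g.
Product at 10.1% available chlorine: 4659 / 0.101 = 46,130 g.
Volume at density 1.13 g/mL: 46,130 g ÷ 1.13 g/mL = 40,820 mL.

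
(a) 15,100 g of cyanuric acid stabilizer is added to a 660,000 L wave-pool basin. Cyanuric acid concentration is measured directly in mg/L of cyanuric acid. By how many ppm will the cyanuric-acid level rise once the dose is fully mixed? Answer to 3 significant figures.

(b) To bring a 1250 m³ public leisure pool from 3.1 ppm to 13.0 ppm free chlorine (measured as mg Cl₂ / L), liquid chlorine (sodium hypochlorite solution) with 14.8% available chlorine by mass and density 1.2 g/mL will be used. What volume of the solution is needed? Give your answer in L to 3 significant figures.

(a) Rise: 15,100 g / 660,000 L × 1000 = 22.88 mg/L.

(b) Volume: 1250 m³ = 1,250,000 L.
(b) Chlorine deficit: 13.0 − 3.1 = 9.9 ppm = 9.9 mg/L as Cl₂.
(b) Cl₂ equivalent needed: 9.9 mg/L × 1,250,000 L = 12,380,000 mg = 12,380 g.
(b) Product at 14.8% available chlorine: 12,380 / 0.148 = 83,610 g.
(b) Volume at density 1.2 g/mL: 83,610 g ÷ 1.2 g/mL = 69,680 mL.

(a) 22.9 ppm; (b) 69.7 L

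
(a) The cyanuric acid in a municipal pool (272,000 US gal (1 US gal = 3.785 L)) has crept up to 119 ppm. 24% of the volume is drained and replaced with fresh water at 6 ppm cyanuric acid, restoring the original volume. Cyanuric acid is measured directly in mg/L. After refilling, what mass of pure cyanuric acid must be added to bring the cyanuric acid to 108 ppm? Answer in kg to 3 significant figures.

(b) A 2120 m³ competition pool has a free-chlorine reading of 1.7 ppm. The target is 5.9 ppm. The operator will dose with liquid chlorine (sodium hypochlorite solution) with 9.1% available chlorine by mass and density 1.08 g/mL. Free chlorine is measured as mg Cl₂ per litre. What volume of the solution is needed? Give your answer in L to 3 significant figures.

(a) 16.6 kg; (b) 90.6 L

(a) Volume: 272,000 US gal × 3.785 L/gal = 1,029,520 L.
(a) After draining 24% and refilling: 119 × 0.76 + 6 × 0.24 = 91.88 ppm.
(a) Deficit to target: 108 − 91.88 = 16.12 mg/L.
(a) Mass: 16.12 mg/L × 1,029,520 L = 16,600 g cyanuric acid.

(b) Volume: 2120 m³ = 2,120,000 L.
(b) Chlorine deficit: 5.9 − 1.7 = 4.2 ppm = 4.2 mg/L as Cl₂.
(b) Cl₂ equivalent needed: 4.2 mg/L × 2,120,000 L = 8,904,000 mg = 8904 g.
(b) Product at 9.1% available chlorine: 8904 / 0.091 = 97,850 g.
(b) Volume at density 1.08 g/mL: 97,850 g ÷ 1.08 g/mL = 90,600 mL.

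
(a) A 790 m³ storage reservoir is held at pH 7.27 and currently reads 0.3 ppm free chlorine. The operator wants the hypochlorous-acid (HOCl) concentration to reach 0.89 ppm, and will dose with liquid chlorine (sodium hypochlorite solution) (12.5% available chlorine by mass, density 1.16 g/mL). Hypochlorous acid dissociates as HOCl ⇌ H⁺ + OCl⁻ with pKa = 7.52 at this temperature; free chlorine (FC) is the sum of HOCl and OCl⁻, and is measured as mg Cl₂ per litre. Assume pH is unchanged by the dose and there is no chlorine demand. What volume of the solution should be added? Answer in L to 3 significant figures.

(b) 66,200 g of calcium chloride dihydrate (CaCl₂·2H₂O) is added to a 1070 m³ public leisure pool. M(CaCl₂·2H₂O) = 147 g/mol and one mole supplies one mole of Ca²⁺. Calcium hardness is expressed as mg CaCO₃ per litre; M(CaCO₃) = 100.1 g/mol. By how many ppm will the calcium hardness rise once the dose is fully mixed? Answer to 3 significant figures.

(a) 5.94 L; (b) 42.1 ppm

(a) Volume: 790 m³ = 790,000 L.
(a) [OCl⁻]/[HOCl] = 10^(pH − pKa) = 10^(7.27 − 7.52) = 0.5623; fraction as HOCl = 1/(1 + 0.5623) = 0.6401.
(a) Free chlorine required for 0.89 ppm HOCl: 0.89 / 0.6401 = 1.39 ppm.
(a) FC to add: 1.39 − 0.3 = 1.09 mg/L as Cl₂.
(a) Cl₂ equivalent: 1.09 mg/L × 790,000 L = 861.5 g.
(a) Product at 12.5% available Cl: 861.5 / 0.125 = 6892 g.
(a) Volume: 6892 g ÷ 1.16 g/mL = 5941 mL.

(b) Volume: 1070 m³ = 1,070,000 L.
(b) Moles of Ca²⁺: 66,200 g ÷ 147 g/mol = 450.3 mol.
(b) As CaCO₃: 450.3 mol × 100.1 g/mol = 45,080 g.
(b) Rise: 45,080 g / 1,070,000 L × 1000 = 42.13 mg/L.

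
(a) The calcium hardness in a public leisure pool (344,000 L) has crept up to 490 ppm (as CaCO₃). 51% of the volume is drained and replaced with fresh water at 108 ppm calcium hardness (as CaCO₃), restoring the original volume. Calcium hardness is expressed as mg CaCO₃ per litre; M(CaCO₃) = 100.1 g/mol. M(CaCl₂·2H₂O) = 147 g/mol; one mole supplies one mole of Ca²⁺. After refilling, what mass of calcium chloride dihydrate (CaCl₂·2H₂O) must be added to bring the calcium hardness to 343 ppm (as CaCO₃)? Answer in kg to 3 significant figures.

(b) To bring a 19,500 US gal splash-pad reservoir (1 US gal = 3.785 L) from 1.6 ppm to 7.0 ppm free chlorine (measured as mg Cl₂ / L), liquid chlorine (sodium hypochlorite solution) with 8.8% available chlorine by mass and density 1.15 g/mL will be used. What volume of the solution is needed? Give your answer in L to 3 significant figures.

(a) 24.2 kg; (b) 3.94 L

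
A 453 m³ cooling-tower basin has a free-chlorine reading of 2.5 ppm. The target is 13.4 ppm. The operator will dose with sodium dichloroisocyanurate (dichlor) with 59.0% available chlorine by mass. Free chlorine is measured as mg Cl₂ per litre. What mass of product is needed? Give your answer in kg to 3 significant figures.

8.37 kg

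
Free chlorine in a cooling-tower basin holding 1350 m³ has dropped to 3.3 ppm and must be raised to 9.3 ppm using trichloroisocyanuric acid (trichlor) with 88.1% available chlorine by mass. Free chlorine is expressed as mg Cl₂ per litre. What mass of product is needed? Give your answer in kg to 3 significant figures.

9.19 kg

Volume: 1350 m³ = 1,350,000 L.
Chlorine deficit: 9.3 − 3.3 = 6 ppm = 6 mg/L as Cl₂.
Cl₂ equivalent needed: 6 mg/L × 1,350,000 L = 8,100,000 mg = 8100 g.
Product at 88.1% available chlorine: 8100 / 0.881 = 9194 g.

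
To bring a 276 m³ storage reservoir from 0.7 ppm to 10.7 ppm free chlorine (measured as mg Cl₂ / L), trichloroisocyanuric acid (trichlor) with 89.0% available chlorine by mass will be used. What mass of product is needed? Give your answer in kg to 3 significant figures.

3.10 kg

Volume: 276 m³ = 276,000 L.
Chlorine deficit: 10.7 − 0.7 = 10 ppm = 10 mg/L as Cl₂.
Cl₂ equivalent needed: 10 mg/L × 276,000 L = 2,760,000 mg = 2760 g.
Product at 89.0% available chlorine: 2760 / 0.89 = 3101 g.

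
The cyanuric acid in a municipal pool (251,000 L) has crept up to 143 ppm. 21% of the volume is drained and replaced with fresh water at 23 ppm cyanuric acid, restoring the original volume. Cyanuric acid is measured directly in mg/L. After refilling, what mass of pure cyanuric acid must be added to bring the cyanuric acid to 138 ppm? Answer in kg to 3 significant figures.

After draining 21% and refilling: 143 × 0.79 + 23 × 0.21 = 117.8 ppm.
Deficit to target: 138 − 117.8 = 20.2 mg/L.
Mass: 20.2 mg/L × 251,000 L = 5070 g cyanuric acid.

5.07 kg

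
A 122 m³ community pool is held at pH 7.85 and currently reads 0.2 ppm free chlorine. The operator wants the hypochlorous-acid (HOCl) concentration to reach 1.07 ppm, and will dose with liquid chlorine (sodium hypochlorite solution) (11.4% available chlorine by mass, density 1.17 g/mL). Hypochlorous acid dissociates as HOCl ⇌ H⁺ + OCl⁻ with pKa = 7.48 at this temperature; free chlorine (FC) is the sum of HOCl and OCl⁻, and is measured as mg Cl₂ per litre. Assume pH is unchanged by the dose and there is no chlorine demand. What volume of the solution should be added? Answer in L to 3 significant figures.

Volume: 122 m³ = 122,000 L.
[OCl⁻]/[HOCl] = 10^(pH − pKa) = 10^(7.85 − 7.48) = 2.344; fraction as HOCl = 1/(1 + 2.344) = 0.299.
Free chlorine required for 1.07 ppm HOCl: 1.07 / 0.299 = 3.578 ppm.
FC to add: 3.578 − 0.2 = 3.378 mg/L as Cl₂.
Cl₂ equivalent: 3.378 mg/L × 122,000 L = 412.2 g.
Product at 11.4% available Cl: 412.2 / 0.114 = 3615 g.
Volume: 3615 g ÷ 1.17 g/mL = 3090 mL.

3.09 L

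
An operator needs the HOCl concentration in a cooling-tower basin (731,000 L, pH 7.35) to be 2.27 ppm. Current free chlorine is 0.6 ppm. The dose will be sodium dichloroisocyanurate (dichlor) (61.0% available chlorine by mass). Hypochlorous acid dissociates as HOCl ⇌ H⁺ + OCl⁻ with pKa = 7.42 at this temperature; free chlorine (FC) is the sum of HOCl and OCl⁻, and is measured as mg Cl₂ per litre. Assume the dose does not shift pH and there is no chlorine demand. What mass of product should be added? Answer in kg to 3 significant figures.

4.32 kg

[OCl⁻]/[HOCl] = 10^(pH − pKa) = 10^(7.35 − 7.42) = 0.8511; fraction as HOCl = 1/(1 + 0.8511) = 0.5402.
Free chlorine required for 2.27 ppm HOCl: 2.27 / 0.5402 = 4.202 ppm.
FC to add: 4.202 − 0.6 = 3.602 mg/L as Cl₂.
Cl₂ equivalent: 3.602 mg/L × 731,000 L = 2633 g.
Product at 61.0% available Cl: 2633 / 0.61 = 4317 g.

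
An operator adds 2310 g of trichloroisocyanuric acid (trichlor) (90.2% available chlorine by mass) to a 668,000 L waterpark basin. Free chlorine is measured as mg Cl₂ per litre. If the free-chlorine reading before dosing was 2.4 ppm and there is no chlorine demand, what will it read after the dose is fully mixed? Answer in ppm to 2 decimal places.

5.52 ppm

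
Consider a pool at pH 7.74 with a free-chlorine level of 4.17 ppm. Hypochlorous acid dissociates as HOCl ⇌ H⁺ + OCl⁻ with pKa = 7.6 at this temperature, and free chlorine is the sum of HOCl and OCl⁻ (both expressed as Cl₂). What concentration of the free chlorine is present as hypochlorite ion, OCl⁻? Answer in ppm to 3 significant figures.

2.42 ppm

[OCl⁻]/[HOCl] = 10^(pH − pKa) = 10^(7.74 − 7.6) = 10^0.14 = 1.38.
Fraction as HOCl = 1 / (1 + 1.38) = 0.4201.
OCl⁻ = (1 − 0.4201) × 4.17 ppm = 2.418 ppm.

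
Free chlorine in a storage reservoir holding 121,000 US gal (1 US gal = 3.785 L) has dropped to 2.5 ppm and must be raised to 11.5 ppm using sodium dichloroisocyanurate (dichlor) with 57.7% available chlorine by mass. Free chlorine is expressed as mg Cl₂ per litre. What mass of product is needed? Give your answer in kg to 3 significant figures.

Volume: 121,000 US gal × 3.785 L/gal = 457,985 L.
Chlorine deficit: 11.5 − 2.5 = 9 ppm = 9 mg/L as Cl₂.
Cl₂ equivalent needed: 9 mg/L × 457,985 L = 4,122,000 mg = 4122 g.
Product at 57.7% available chlorine: 4122 / 0.577 = 7144 g.

7.14 kg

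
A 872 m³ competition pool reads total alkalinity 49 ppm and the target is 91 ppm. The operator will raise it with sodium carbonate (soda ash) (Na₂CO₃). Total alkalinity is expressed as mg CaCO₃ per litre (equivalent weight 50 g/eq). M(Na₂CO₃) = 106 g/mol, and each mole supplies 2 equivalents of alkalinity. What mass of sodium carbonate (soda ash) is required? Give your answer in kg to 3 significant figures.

38.8 kg

Volume: 872 m³ = 872,000 L.
Alkalinity to add: (91 − 49) = 42 mg/L as CaCO₃ × 872,000 L = 36,620 g as CaCO₃.
Equivalents: 36,620 g ÷ 50 g/eq = 732.5 eq.
Each mole of Na₂CO₃ supplies 2 eq, so 732.5 / 2 = 366.2 mol.
Mass: 366.2 mol × 106 g/mol = 38,820 g.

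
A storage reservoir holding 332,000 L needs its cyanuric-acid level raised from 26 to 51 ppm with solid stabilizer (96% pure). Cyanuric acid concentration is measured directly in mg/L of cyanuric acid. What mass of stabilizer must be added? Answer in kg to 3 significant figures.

8.65 kg

CYA to add: (51 − 26) = 25 mg/L × 332,000 L = 8300 g cyanuric acid.
At 96% purity: 8300 / 0.96 = 8646 g product.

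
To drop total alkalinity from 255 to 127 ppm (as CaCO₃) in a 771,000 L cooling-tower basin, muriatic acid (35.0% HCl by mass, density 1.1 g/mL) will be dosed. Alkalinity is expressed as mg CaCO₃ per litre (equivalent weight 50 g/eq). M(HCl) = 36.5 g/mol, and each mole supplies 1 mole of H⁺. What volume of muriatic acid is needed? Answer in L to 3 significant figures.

187 L

Alkalinity to neutralize: (255 − 127) = 128 mg/L as CaCO₃ × 771,000 L = 98,690 g as CaCO₃.
Equivalents of H⁺ required: 98,690 ÷ 50 g/eq = 1974 eq = 1974 mol HCl.
Mass of HCl: 1974 × 36.5 = 72,040 g.
Mass of 35.0% solution: 72,040 / 0.35 = 205,800 g.
Volume: 205,800 g ÷ 1.1 g/mL = 187,100 mL.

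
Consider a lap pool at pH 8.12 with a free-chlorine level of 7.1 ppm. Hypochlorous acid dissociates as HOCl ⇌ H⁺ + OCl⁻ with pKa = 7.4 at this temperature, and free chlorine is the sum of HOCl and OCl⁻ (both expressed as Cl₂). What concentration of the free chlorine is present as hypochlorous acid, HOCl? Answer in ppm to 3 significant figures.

1.14 ppm

[OCl⁻]/[HOCl] = 10^(pH − pKa) = 10^(8.12 − 7.4) = 10^0.72 = 5.248.
Fraction as HOCl = 1 / (1 + 5.248) = 0.16.
HOCl = 0.16 × 7.1 ppm = 1.136 ppm.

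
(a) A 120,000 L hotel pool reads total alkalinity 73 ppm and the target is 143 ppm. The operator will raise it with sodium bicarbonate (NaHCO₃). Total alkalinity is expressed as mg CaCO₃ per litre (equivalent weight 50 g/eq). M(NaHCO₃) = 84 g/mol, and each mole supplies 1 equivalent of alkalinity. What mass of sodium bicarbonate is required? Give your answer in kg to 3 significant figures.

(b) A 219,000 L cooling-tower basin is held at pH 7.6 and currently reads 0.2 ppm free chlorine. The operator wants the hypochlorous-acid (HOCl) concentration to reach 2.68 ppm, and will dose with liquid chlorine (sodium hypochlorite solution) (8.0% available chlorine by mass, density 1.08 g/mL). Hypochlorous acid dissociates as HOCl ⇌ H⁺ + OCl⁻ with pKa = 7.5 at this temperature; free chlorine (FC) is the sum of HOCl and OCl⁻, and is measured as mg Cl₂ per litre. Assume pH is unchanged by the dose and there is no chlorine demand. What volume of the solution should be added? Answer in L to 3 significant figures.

(a) Alkalinity to add: (143 − 73) = 70 mg/L as CaCO₃ × 120,000 L = 8400 g as CaCO₃.
(a) Equivalents: 8400 g ÷ 50 g/eq = 168 eq.
(a) NaHCO₃ supplies 1 eq per mole → 168 mol.
(a) Mass: 168 mol × 84 g/mol = 14,110 g.

(b) [OCl⁻]/[HOCl] = 10^(pH − pKa) = 10^(7.6 − 7.5) = 1.259; fraction as HOCl = 1/(1 + 1.259) = 0.4427.
(b) Free chlorine required for 2.68 ppm HOCl: 2.68 / 0.4427 = 6.054 ppm.
(b) FC to add: 6.054 − 0.2 = 5.854 mg/L as Cl₂.
(b) Cl₂ equivalent: 5.854 mg/L × 219,000 L = 1282 g.
(b) Product at 8.0% available Cl: 1282 / 0.08 = 16,030 g.
(b) Volume: 16,030 g ÷ 1.08 g/mL = 14,840 mL.

(a) 14.1 kg; (b) 14.8 L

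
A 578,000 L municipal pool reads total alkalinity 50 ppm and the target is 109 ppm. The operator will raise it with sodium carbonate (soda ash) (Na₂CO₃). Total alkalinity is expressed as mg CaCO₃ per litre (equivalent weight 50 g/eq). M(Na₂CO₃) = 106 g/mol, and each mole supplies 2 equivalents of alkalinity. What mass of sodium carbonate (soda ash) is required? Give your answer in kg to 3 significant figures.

Alkalinity to add: (109 − 50) = 59 mg/L as CaCO₃ × 578,000 L = 34,100 g as CaCO₃.
Equivalents: 34,100 g ÷ 50 g/eq = 682 eq.
Each mole of Na₂CO₃ supplies 2 eq, so 682 / 2 = 341 mol.
Mass: 341 mol × 106 g/mol = 36,150 g.

36.1 kg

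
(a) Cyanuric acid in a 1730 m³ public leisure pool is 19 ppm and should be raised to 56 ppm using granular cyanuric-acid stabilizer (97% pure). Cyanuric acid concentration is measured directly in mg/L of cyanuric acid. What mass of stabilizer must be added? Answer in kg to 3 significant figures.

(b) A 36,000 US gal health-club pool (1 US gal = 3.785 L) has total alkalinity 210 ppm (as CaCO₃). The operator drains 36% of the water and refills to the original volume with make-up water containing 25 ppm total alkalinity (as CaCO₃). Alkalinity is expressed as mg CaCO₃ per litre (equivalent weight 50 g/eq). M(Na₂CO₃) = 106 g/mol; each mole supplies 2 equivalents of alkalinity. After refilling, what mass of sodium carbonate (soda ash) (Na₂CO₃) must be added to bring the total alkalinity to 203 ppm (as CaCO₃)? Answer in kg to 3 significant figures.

(a) 66.0 kg; (b) 8.61 kg

(a) Volume: 1730 m³ = 1,730,000 L.
(a) CYA to add: (56 − 19) = 37 mg/L × 1,730,000 L = 64,010 g cyanuric acid.
(a) At 97% purity: 64,010 / 0.97 = 65,990 g product.

(b) Volume: 36,000 US gal × 3.785 L/gal = 136,260 L.
(b) After draining 36% and refilling: 210 × 0.64 + 25 × 0.36 = 143.4 ppm.
(b) Deficit to target: 203 − 143.4 = 59.6 mg/L.
(b) As CaCO₃: 59.6 mg/L × 136,260 L = 8121 g; ÷ 50 g/eq ÷ 2 = 81.21 mol Na₂CO₃.
(b) Mass: 81.21 × 106 = 8608 g.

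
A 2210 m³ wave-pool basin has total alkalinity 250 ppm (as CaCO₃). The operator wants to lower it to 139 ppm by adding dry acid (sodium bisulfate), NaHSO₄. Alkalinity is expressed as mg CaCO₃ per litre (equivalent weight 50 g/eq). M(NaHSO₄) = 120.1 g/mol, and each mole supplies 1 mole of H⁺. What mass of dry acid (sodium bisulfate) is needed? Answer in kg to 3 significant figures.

Volume: 2210 m³ = 2,210,000 L.
Alkalinity to neutralize: (250 − 139) = 111 mg/L as CaCO₃ × 2,210,000 L = 245,300 g as CaCO₃.
Equivalents of H⁺ required: 245,300 ÷ 50 g/eq = 4906 eq = 4906 mol NaHSO₄.
Mass of NaHSO₄: 4906 × 120.1 = 589,200 g.

589 kg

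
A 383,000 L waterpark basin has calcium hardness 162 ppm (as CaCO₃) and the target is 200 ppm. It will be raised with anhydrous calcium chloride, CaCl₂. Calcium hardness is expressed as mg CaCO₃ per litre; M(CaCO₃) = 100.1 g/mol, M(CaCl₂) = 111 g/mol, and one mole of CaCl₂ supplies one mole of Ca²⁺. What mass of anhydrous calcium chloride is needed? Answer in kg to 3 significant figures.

16.1 kg

Hardness to add: (200 − 162) = 38 mg/L as CaCO₃ × 383,000 L = 14,550 g as CaCO₃.
Moles of Ca²⁺ (1 mol Ca²⁺ ≡ 1 mol CaCO₃): 14,550 / 100.1 g/mol = 145.4 mol.
Mass of CaCl₂: 145.4 × 111 = 16,140 g.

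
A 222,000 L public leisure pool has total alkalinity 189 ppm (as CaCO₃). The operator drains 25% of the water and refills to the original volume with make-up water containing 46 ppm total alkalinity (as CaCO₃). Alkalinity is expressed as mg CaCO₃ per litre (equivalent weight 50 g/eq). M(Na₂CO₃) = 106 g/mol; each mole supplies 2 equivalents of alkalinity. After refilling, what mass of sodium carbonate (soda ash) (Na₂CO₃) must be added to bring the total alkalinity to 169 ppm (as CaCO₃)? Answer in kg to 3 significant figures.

3.71 kg

After draining 25% and refilling: 189 × 0.75 + 46 × 0.25 = 153.25 ppm.
Deficit to target: 169 − 153.25 = 15.75 mg/L.
As CaCO₃: 15.75 mg/L × 222,000 L = 3496 g; ÷ 50 g/eq ÷ 2 = 34.97 mol Na₂CO₃.
Mass: 34.97 × 106 = 3706 g.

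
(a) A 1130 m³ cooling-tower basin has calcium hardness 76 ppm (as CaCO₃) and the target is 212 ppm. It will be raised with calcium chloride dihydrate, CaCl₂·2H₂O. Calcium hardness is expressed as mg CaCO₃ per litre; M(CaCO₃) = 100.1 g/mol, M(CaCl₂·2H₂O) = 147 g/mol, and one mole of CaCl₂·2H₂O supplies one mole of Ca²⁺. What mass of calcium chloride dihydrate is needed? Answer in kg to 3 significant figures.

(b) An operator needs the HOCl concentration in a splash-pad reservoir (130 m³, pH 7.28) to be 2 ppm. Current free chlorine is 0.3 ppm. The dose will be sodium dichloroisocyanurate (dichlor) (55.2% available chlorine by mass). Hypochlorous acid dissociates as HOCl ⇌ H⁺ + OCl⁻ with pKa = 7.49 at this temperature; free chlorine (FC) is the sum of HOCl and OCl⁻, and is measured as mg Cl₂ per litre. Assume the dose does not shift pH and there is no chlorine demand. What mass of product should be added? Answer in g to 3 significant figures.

(a) 226 kg; (b) 691 g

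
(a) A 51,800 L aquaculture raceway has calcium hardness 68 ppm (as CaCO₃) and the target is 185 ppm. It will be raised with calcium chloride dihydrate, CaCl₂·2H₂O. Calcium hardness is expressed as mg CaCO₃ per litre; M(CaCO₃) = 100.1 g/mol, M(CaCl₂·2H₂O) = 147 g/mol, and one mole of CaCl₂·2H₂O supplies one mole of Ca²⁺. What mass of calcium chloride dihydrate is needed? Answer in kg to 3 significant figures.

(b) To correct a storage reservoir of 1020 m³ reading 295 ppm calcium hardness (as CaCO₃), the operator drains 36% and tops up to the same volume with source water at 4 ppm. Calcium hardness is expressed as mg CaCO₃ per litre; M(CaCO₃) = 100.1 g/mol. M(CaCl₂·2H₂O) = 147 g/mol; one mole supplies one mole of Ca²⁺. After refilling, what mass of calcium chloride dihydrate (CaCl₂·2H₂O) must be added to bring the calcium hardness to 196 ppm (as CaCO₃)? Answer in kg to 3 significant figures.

(a) 8.90 kg; (b) 8.63 kg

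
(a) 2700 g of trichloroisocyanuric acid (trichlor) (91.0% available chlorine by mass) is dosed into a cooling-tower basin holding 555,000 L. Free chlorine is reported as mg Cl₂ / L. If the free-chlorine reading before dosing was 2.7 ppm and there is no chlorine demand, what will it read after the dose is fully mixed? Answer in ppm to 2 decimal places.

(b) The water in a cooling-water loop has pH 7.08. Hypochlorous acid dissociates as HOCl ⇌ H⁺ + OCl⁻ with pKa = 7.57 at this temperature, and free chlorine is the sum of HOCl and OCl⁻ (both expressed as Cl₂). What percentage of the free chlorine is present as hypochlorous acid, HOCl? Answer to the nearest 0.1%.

(a) 7.13 ppm; (b) 75.6%

(a) Available chlorine delivered: 2700 g × 0.91 = 2457 g as Cl₂.
(a) Concentration rise: 2457 g / 555,000 L = 4.427 mg/L = 4.43 ppm.
(a) Final FC: 2.7 + 4.43 = 7.13 ppm.

(b) [OCl⁻]/[HOCl] = 10^(pH − pKa) = 10^(7.08 − 7.57) = 10^-0.49 = 0.3236.
(b) Fraction as HOCl = 1 / (1 + 0.3236) = 0.7555.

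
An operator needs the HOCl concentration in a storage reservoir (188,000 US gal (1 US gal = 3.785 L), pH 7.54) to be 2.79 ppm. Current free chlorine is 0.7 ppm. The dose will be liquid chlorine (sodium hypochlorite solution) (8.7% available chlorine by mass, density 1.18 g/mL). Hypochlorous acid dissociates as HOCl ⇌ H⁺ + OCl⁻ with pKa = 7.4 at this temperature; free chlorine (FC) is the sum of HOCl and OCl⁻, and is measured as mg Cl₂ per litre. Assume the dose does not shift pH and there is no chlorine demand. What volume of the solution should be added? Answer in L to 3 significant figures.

41.2 L

Volume: 188,000 US gal × 3.785 L/gal = 711,580 L.
[OCl⁻]/[HOCl] = 10^(pH − pKa) = 10^(7.54 − 7.4) = 1.38; fraction as HOCl = 1/(1 + 1.38) = 0.4201.
Free chlorine required for 2.79 ppm HOCl: 2.79 / 0.4201 = 6.641 ppm.
FC to add: 6.641 − 0.7 = 5.941 mg/L as Cl₂.
Cl₂ equivalent: 5.941 mg/L × 711,580 L = 4228 g.
Product at 8.7% available Cl: 4228 / 0.087 = 48,590 g.
Volume: 48,590 g ÷ 1.18 g/mL = 41,180 mL.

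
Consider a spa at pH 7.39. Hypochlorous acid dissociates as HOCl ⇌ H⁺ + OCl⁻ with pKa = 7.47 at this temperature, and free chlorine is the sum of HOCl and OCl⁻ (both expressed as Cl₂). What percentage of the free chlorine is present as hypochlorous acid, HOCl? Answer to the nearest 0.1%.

[OCl⁻]/[HOCl] = 10^(pH − pKa) = 10^(7.39 − 7.47) = 10^-0.08 = 0.8318.
Fraction as HOCl = 1 / (1 + 0.8318) = 0.5459.

54.6%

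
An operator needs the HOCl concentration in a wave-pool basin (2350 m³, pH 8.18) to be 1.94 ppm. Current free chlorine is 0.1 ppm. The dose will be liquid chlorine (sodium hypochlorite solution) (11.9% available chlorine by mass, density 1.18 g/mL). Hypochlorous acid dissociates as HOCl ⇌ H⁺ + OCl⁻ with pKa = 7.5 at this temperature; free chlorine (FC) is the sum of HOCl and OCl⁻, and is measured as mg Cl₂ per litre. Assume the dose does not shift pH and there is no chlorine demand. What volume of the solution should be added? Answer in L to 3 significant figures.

186 L

Volume: 2350 m³ = 2,350,000 L.
[OCl⁻]/[HOCl] = 10^(pH − pKa) = 10^(8.18 − 7.5) = 4.786; fraction as HOCl = 1/(1 + 4.786) = 0.1728.
Free chlorine required for 1.94 ppm HOCl: 1.94 / 0.1728 = 11.23 ppm.
FC to add: 11.23 − 0.1 = 11.13 mg/L as Cl₂.
Cl₂ equivalent: 11.13 mg/L × 2,350,000 L = 26,140 g.
Product at 11.9% available Cl: 26,140 / 0.119 = 219,700 g.
Volume: 219,700 g ÷ 1.18 g/mL = 186,200 mL.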